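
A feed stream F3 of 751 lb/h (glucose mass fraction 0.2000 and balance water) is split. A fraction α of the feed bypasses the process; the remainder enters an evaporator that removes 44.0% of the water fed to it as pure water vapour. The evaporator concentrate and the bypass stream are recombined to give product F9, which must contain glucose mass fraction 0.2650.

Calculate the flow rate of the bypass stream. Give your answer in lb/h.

All 751×0.200 = 150.2 lb/h of glucose reaches F9, so F9 = 150.2/0.265 = 566.79 lb/h and vapour = 184.21 lb/h.
The evaporator receives (1−α)·751 of feed at 0.800 water and removes 0.440 of that water:
0.440×0.800×(1−α)×751 = 184.21
(1−α) = 184.21/264.35 = 0.6968;  α = 0.3032.
Bypass flow = 0.3032×751 = 227.68 lb/h.

227.7 lb/h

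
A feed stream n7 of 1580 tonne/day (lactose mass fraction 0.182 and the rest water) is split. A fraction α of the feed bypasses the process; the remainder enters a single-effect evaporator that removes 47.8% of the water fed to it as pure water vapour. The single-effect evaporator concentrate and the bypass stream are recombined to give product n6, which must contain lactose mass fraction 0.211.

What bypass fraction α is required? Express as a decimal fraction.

All 1580×0.182 = 287.56 tonne/day of lactose reaches n6, so n6 = 287.56/0.211 = 1362.8 tonne/day and vapour = 217.16 tonne/day.
The evaporator receives (1−α)·1580 of feed at 0.818 water and removes 0.478 of that water:
0.478×0.818×(1−α)×1580 = 217.16
(1−α) = 217.16/617.79 = 0.3515;  α = 0.6485.

0.648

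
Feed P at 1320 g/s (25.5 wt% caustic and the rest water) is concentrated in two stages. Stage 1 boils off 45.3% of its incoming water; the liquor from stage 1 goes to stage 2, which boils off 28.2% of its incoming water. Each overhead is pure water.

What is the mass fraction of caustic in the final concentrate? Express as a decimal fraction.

water in feed = 1320×0.745 = 983.4 g/s.
After stage 1: water left = (1−0.453)×983.4 = 537.92; stream total = 874.52 g/s.
After stage 2: water left = (1−0.282)×537.92 = 386.23; final concentrate = 722.83 g/s.
caustic fraction = 336.6/722.83 = 0.466.

0.466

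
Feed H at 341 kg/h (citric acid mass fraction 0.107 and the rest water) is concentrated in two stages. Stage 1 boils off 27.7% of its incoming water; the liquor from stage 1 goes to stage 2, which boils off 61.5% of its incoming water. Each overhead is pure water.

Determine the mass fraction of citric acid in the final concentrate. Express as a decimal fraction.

0.301

water in feed = 341×0.893 = 304.51 kg/h.
After stage 1: water left = (1−0.277)×304.51 = 220.16; stream total = 256.65 kg/h.
After stage 2: water left = (1−0.615)×220.16 = 84.763; final concentrate = 121.25 kg/h.
citric acid fraction = 36.487/121.25 = 0.301.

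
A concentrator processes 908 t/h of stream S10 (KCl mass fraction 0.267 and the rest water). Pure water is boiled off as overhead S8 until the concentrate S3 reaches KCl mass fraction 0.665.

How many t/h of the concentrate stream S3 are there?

364.6 t/h

KCl is conserved: 908×0.267 = 242.44 t/h all reports to the concentrate.
Concentrate = 242.44/(target fraction) = 364.57 t/h.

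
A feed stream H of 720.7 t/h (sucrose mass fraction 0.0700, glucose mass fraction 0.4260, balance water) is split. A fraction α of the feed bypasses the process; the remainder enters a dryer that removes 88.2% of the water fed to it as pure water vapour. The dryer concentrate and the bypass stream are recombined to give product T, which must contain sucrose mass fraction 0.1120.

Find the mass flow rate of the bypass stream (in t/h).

All 720.7×0.070 = 50.449 t/h of sucrose reaches T, so T = 50.449/0.112 = 450.44 t/h and vapour = 270.26 t/h.
The evaporator receives (1−α)·720.7 of feed at 0.504 water and removes 0.882 of that water:
0.882×0.504×(1−α)×720.7 = 270.26
(1−α) = 270.26/320.37 = 0.8436;  α = 0.1564.
Bypass flow = 0.1564×720.7 = 112.72 t/h.

112.7 t/h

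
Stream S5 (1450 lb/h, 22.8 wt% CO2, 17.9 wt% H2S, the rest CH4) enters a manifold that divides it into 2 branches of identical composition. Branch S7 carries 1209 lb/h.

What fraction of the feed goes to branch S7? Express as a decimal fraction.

0.834

Fraction to S7 = 1209/1450 = 0.8338.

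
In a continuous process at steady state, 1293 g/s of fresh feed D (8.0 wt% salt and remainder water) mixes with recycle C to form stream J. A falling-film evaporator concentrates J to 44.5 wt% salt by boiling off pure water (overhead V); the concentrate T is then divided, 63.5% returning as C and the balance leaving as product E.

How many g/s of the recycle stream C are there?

404.4 g/s

Overall salt balance (none leaves overhead): salt in fresh feed = salt in product, i.e. 1293×0.080 = (1−0.635)·T·0.445.
T = 103.44/(0.445×0.365) = 636.85 g/s.
Recycle C = 0.635×636.85 = 404.4 g/s.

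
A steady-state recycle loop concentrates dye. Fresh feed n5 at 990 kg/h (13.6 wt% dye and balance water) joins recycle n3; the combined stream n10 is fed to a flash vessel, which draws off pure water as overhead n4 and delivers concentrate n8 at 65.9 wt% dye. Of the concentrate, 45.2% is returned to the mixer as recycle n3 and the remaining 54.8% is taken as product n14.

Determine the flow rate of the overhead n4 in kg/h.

Overall dye balance (none leaves overhead): dye in fresh feed = dye in product, i.e. 990×0.136 = (1−0.452)·n8·0.659.
n8 = 134.64/(0.659×0.548) = 372.83 kg/h.
Recycle n3 = 0.452×372.83 = 168.52 kg/h.
Combined feed n10 = 990 + 168.52 = 1158.5 kg/h.
Overhead n4 = n10 − n8 = 1158.5 − 372.83 = 785.69 kg/h.

785.7 kg/h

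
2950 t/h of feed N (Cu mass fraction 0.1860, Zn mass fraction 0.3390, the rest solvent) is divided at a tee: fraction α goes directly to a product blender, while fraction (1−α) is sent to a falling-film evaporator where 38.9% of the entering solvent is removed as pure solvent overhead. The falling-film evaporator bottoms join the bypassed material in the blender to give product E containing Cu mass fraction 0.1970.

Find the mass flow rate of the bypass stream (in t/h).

All 2950×0.186 = 548.7 t/h of Cu reaches E, so E = 548.7/0.197 = 2785.3 t/h and vapour = 164.72 t/h.
The evaporator receives (1−α)·2950 of feed at 0.475 solvent and removes 0.389 of that solvent:
0.389×0.475×(1−α)×2950 = 164.72
(1−α) = 164.72/545.09 = 0.3022;  α = 0.6978.
Bypass flow = 0.6978×2950 = 2058.5 t/h.

2059 t/h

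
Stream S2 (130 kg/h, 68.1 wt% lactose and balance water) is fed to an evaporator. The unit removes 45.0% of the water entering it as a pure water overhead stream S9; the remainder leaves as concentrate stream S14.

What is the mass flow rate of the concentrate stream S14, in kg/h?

111.3 kg/h

water entering = 130×0.319 = 41.47 kg/h; overhead removed = 0.450×41.47 = 18.662 kg/h.
Concentrate = 130 − 18.662 = 111.34 kg/h.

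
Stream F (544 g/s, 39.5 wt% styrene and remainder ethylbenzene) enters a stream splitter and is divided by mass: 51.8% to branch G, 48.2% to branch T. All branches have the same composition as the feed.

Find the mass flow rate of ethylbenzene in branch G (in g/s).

170.5 g/s

Branch G total = 0.518×544 = 281.79 g/s.
ethylbenzene in G = 0.605×281.79 = 170.48 g/s.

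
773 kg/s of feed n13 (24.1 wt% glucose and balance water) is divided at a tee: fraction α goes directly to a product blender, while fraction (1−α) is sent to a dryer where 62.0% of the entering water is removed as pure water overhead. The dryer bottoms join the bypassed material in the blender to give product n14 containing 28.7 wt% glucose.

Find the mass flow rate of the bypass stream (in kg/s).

509.7 kg/s

All 773×0.241 = 186.29 kg/s of glucose reaches n14, so n14 = 186.29/0.287 = 649.1 kg/s and vapour = 123.9 kg/s.
The evaporator receives (1−α)·773 of feed at 0.759 water and removes 0.620 of that water:
0.620×0.759×(1−α)×773 = 123.9
(1−α) = 123.9/363.76 = 0.3406;  α = 0.6594.
Bypass flow = 0.6594×773 = 509.72 kg/s.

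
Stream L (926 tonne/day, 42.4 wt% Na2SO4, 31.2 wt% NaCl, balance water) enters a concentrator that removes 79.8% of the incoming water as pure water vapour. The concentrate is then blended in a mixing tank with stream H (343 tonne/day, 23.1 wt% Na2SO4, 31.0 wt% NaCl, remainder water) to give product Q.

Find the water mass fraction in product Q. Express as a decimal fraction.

Vapour removed = 0.798×0.264×926 = 195.08 tonne/day; concentrate = 730.92 tonne/day.
water reaching the mixer = 49.382 (from concentrate) + 343×0.459 = 206.82 tonne/day.
Product flow = 730.92 + 343 = 1073.9 tonne/day; water fraction = 0.193.

0.193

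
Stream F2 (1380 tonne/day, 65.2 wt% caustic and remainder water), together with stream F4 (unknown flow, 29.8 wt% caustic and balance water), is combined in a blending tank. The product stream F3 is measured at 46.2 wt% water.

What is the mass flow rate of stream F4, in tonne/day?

Let F4 be the unknown flow. Total out = 1380 + F4.
water balance: 480.24 + 0.702·F4 = 0.462·(1380 + F4)
(0.702 − 0.462)·F4 = 0.462×1380 − 480.24 = 157.32
F4 = 157.32 / 0.240 = 655.5 tonne/day

655.5 tonne/day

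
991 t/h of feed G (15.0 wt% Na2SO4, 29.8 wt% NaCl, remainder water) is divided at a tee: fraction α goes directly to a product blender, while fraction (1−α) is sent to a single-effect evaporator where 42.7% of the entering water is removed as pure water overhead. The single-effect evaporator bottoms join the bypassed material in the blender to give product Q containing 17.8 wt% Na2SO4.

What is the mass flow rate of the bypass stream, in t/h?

329.6 t/h

All 991×0.150 = 148.65 t/h of Na2SO4 reaches Q, so Q = 148.65/0.178 = 835.11 t/h and vapour = 155.89 t/h.
The evaporator receives (1−α)·991 of feed at 0.552 water and removes 0.427 of that water:
0.427×0.552×(1−α)×991 = 155.89
(1−α) = 155.89/233.58 = 0.6674;  α = 0.3326.
Bypass flow = 0.3326×991 = 329.63 t/h.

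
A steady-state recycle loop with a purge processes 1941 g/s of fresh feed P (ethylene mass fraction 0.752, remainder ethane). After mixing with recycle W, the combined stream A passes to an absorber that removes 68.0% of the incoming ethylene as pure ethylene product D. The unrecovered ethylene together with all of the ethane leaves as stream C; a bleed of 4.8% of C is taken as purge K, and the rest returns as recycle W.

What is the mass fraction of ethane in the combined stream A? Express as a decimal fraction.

0.827

ethane enters only via P and leaves only via the purge: 1941×0.248 = 0.048×(ethane in C), and the absorber passes all ethane, so ethane in A = ethane in C = 10028 g/s.
ethylene in A: m_A = 1941×0.752 + (1−0.048)·(1−0.680)·m_A, so m_A = 1459.6/0.6954 = 2099.1 g/s.
A = 2099.1 + 10028 = 12128 g/s.
ethane fraction in A = 10028/12128 = 0.827.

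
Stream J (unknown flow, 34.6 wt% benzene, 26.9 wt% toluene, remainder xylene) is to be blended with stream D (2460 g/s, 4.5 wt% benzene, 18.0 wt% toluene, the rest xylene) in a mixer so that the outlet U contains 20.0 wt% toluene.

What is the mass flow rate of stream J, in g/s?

Let J be the unknown flow. Total out = 2460 + J.
toluene balance: 442.8 + 0.269·J = 0.200·(2460 + J)
(0.269 − 0.200)·J = 0.200×2460 − 442.8 = 49.2
J = 49.2 / 0.069 = 713.04 g/s

713 g/s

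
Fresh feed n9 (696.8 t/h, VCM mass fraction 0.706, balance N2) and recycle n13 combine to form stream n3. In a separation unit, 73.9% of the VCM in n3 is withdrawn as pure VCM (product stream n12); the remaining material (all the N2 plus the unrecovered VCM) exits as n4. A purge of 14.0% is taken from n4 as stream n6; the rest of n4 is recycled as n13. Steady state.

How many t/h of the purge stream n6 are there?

228 t/h

N2 enters only via n9 and leaves only via the purge: 696.8×0.294 = 0.140×(N2 in n4), and the separation unit passes all N2, so N2 in n3 = N2 in n4 = 1463.3 t/h.
VCM in n3: m_A = 696.8×0.706 + (1−0.140)·(1−0.739)·m_A, so m_A = 491.94/0.7755 = 634.32 t/h.
n4 = (1−0.739)×634.32 + 1463.3 = 1628.8 t/h.
Purge n6 = 0.140×1628.8 = 228.04 t/h.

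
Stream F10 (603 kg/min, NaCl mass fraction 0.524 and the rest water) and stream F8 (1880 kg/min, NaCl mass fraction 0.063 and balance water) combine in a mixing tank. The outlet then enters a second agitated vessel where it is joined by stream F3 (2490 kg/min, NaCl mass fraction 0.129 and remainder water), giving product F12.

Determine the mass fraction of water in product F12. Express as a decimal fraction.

0.848

Overall, product flow = 4973 kg/min.
water in = 603×0.476 + 1880×0.937 + 2490×0.871 = 4217.4 kg/min.
water fraction in F12 = 0.848.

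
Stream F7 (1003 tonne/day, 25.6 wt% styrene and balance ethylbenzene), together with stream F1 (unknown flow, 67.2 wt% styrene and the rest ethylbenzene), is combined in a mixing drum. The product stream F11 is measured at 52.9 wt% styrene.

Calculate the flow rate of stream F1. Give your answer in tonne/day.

Let F1 be the unknown flow. Total out = 1003 + F1.
styrene balance: 256.77 + 0.672·F1 = 0.529·(1003 + F1)
(0.672 − 0.529)·F1 = 0.529×1003 − 256.77 = 273.82
F1 = 273.82 / 0.143 = 1914.8 tonne/day

1915 tonne/day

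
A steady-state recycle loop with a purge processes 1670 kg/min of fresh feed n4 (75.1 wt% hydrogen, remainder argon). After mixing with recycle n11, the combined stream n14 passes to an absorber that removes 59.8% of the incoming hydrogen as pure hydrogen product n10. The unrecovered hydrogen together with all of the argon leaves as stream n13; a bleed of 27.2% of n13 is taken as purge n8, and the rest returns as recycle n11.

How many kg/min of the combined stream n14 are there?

3302 kg/min

argon enters only via n4 and leaves only via the purge: 1670×0.249 = 0.272×(argon in n13), and the absorber passes all argon, so argon in n14 = argon in n13 = 1528.8 kg/min.
hydrogen in n14: m_A = 1670×0.751 + (1−0.272)·(1−0.598)·m_A, so m_A = 1254.2/0.7073 = 1773.1 kg/min.
n14 = 1773.1 + 1528.8 = 3301.9 kg/min.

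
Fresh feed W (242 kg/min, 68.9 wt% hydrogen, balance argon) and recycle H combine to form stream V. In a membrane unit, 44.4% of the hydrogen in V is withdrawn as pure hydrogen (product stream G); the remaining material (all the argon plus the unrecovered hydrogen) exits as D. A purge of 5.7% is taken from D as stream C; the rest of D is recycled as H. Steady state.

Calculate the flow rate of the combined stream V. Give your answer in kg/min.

1671 kg/min

argon enters only via W and leaves only via the purge: 242×0.311 = 0.057×(argon in D), and the membrane unit passes all argon, so argon in V = argon in D = 1320.4 kg/min.
hydrogen in V: m_A = 242×0.689 + (1−0.057)·(1−0.444)·m_A, so m_A = 166.74/0.4757 = 350.52 kg/min.
V = 350.52 + 1320.4 = 1670.9 kg/min.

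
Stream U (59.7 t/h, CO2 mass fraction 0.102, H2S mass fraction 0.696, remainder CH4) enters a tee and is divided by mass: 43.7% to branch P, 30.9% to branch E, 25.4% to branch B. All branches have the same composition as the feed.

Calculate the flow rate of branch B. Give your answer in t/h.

15.16 t/h

Branch B flow = 0.254×59.7 = 15.164 t/h.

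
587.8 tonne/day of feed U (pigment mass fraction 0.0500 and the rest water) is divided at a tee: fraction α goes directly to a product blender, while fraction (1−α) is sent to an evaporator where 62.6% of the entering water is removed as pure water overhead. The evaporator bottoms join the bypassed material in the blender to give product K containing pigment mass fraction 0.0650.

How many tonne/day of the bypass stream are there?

359.7 tonne/day

All 587.8×0.050 = 29.39 tonne/day of pigment reaches K, so K = 29.39/0.065 = 452.15 tonne/day and vapour = 135.65 tonne/day.
The evaporator receives (1−α)·587.8 of feed at 0.950 water and removes 0.626 of that water:
0.626×0.950×(1−α)×587.8 = 135.65
(1−α) = 135.65/349.56 = 0.3880;  α = 0.6120.
Bypass flow = 0.6120×587.8 = 359.71 tonne/day.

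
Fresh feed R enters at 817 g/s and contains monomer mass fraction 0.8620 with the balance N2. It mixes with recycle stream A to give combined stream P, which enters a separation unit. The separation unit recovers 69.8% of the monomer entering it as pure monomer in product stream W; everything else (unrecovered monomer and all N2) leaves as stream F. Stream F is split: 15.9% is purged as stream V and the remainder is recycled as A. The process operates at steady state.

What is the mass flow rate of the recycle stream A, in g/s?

N2 enters only via R and leaves only via the purge: 817×0.138 = 0.159×(N2 in F), and the separation unit passes all N2, so N2 in P = N2 in F = 709.09 g/s.
monomer in P: m_A = 817×0.862 + (1−0.159)·(1−0.698)·m_A, so m_A = 704.25/0.7460 = 944.02 g/s.
F = (1−0.698)×944.02 + 709.09 = 994.19 g/s.
Recycle A = (1−0.159)×994.19 = 836.11 g/s.

836.1 g/s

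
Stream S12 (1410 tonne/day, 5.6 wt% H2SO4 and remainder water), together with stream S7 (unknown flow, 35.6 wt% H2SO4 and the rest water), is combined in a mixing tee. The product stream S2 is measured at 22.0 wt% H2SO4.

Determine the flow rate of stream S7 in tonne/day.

1700 tonne/day

Let S7 be the unknown flow. Total out = 1410 + S7.
H2SO4 balance: 78.96 + 0.356·S7 = 0.220·(1410 + S7)
(0.356 − 0.220)·S7 = 0.220×1410 − 78.96 = 231.24
S7 = 231.24 / 0.136 = 1700.3 tonne/day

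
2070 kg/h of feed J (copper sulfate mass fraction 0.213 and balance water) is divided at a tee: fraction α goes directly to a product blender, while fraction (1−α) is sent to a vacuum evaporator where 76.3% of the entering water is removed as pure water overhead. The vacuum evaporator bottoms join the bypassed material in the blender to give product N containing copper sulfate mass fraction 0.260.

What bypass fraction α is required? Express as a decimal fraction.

All 2070×0.213 = 440.91 kg/h of copper sulfate reaches N, so N = 440.91/0.260 = 1695.8 kg/h and vapour = 374.19 kg/h.
The evaporator receives (1−α)·2070 of feed at 0.787 water and removes 0.763 of that water:
0.763×0.787×(1−α)×2070 = 374.19
(1−α) = 374.19/1243 = 0.3010;  α = 0.6990.

0.699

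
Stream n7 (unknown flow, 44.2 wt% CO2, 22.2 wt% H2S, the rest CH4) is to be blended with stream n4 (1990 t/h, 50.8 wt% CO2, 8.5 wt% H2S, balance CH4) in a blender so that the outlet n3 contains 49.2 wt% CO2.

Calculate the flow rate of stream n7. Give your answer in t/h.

Let n7 be the unknown flow. Total out = 1990 + n7.
CO2 balance: 1010.9 + 0.442·n7 = 0.492·(1990 + n7)
(0.442 − 0.492)·n7 = 0.492×1990 − 1010.9 = -31.84
n7 = -31.84 / -0.050 = 636.8 t/h

636.8 t/h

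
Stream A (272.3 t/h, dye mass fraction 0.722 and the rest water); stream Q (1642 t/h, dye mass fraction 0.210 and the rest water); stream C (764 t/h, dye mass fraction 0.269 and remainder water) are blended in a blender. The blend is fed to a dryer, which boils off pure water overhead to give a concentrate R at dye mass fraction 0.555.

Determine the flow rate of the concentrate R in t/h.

1346 t/h

dye entering = 272.3×0.722 + 1642×0.210 + 764×0.269 = 746.94 t/h.
All dye reports to R, so R = 746.94/0.555 = 1345.8 t/h.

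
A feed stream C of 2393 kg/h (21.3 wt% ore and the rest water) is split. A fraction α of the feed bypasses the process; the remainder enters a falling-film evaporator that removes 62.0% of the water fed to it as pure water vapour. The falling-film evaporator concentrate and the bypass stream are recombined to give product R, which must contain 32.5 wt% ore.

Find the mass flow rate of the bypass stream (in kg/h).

All 2393×0.213 = 509.71 kg/h of ore reaches R, so R = 509.71/0.325 = 1568.3 kg/h and vapour = 824.66 kg/h.
The evaporator receives (1−α)·2393 of feed at 0.787 water and removes 0.620 of that water:
0.620×0.787×(1−α)×2393 = 824.66
(1−α) = 824.66/1167.6 = 0.7063;  α = 0.2937.
Bypass flow = 0.2937×2393 = 702.91 kg/h.

702.9 kg/h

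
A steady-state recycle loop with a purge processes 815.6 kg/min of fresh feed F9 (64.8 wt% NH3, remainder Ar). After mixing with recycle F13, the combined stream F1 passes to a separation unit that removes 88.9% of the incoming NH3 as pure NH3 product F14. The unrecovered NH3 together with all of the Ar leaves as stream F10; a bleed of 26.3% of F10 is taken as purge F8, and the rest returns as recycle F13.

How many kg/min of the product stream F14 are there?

511.7 kg/min

NH3 in F1: m_A = 815.6×0.648 + (1−0.263)·(1−0.889)·m_A, so m_A = 528.51/0.9182 = 575.6 kg/min.
Product F14 = 0.889×575.6 = 511.71 kg/min.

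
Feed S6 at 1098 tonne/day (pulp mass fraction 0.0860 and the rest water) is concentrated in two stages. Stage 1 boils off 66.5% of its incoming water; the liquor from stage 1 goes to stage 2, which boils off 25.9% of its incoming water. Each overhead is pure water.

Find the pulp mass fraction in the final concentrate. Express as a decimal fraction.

0.2749

water in feed = 1098×0.914 = 1003.6 tonne/day.
After stage 1: water left = (1−0.665)×1003.6 = 336.2; stream total = 430.62 tonne/day.
After stage 2: water left = (1−0.259)×336.2 = 249.12; final concentrate = 343.55 tonne/day.
pulp fraction = 94.428/343.55 = 0.2749.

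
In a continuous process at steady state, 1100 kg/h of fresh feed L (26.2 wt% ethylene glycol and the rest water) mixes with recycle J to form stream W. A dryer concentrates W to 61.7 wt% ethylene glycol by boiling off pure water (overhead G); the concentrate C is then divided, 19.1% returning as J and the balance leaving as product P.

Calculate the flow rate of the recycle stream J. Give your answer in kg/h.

Overall ethylene glycol balance (none leaves overhead): ethylene glycol in fresh feed = ethylene glycol in product, i.e. 1100×0.262 = (1−0.191)·C·0.617.
C = 288.2/(0.617×0.809) = 577.38 kg/h.
Recycle J = 0.191×577.38 = 110.28 kg/h.

110.3 kg/h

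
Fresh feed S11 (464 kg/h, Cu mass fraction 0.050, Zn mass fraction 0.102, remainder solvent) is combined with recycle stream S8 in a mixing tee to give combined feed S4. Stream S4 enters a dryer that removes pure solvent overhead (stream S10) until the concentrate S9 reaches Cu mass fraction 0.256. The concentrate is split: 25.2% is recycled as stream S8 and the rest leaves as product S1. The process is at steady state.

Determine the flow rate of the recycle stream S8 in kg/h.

Overall Cu balance (none leaves overhead): Cu in fresh feed = Cu in product, i.e. 464×0.050 = (1−0.252)·S9·0.256.
S9 = 23.2/(0.256×0.748) = 121.16 kg/h.
Recycle S8 = 0.252×121.16 = 30.531 kg/h.

30.53 kg/h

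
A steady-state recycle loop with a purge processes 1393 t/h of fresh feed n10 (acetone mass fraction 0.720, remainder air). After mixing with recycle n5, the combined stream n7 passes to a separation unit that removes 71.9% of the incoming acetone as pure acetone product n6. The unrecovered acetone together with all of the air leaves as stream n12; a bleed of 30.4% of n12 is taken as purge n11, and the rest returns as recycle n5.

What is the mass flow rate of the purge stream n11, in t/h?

496.5 t/h

air enters only via n10 and leaves only via the purge: 1393×0.280 = 0.304×(air in n12), and the separation unit passes all air, so air in n7 = air in n12 = 1283 t/h.
acetone in n7: m_A = 1393×0.720 + (1−0.304)·(1−0.719)·m_A, so m_A = 1003/0.8044 = 1246.8 t/h.
n12 = (1−0.719)×1246.8 + 1283 = 1633.4 t/h.
Purge n11 = 0.304×1633.4 = 496.55 t/h.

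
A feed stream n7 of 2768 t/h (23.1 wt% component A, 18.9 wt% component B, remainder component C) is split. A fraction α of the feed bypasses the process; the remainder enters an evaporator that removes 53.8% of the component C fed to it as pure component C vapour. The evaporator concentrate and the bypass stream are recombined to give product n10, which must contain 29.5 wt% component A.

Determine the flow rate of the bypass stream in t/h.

All 2768×0.231 = 639.41 t/h of component A reaches n10, so n10 = 639.41/0.295 = 2167.5 t/h and vapour = 600.52 t/h.
The evaporator receives (1−α)·2768 of feed at 0.580 component C and removes 0.538 of that component C:
0.538×0.580×(1−α)×2768 = 600.52
(1−α) = 600.52/863.73 = 0.6953;  α = 0.3047.
Bypass flow = 0.3047×2768 = 843.52 t/h.

843.5 t/h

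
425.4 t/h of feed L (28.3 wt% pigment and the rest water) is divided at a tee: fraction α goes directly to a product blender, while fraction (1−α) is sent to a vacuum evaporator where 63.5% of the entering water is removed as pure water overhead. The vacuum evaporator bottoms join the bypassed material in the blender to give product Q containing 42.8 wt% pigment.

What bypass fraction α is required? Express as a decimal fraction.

0.256

All 425.4×0.283 = 120.39 t/h of pigment reaches Q, so Q = 120.39/0.428 = 281.28 t/h and vapour = 144.12 t/h.
The evaporator receives (1−α)·425.4 of feed at 0.717 water and removes 0.635 of that water:
0.635×0.717×(1−α)×425.4 = 144.12
(1−α) = 144.12/193.68 = 0.7441;  α = 0.2559.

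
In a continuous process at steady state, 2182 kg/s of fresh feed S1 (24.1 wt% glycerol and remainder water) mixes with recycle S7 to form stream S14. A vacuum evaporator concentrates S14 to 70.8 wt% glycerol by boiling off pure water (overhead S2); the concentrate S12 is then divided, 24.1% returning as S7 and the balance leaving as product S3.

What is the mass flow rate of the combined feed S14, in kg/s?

Overall glycerol balance (none leaves overhead): glycerol in fresh feed = glycerol in product, i.e. 2182×0.241 = (1−0.241)·S12·0.708.
S12 = 525.86/(0.708×0.759) = 978.58 kg/s.
Recycle S7 = 0.241×978.58 = 235.84 kg/s.
Combined feed S14 = 2182 + 235.84 = 2417.8 kg/s.

2418 kg/s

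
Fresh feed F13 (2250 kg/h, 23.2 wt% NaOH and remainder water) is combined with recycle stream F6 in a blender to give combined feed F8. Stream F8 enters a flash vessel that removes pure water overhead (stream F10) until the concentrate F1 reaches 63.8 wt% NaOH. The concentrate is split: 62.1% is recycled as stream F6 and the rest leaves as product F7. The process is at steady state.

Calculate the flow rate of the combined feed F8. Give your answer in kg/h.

Overall NaOH balance (none leaves overhead): NaOH in fresh feed = NaOH in product, i.e. 2250×0.232 = (1−0.621)·F1·0.638.
F1 = 522/(0.638×0.379) = 2158.8 kg/h.
Recycle F6 = 0.621×2158.8 = 1340.6 kg/h.
Combined feed F8 = 2250 + 1340.6 = 3590.6 kg/h.

3591 kg/h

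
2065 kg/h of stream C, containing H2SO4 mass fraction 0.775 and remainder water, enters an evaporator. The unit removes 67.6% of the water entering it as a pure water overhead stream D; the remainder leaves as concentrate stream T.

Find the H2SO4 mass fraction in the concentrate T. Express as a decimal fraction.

H2SO4 is not removed: 2065×0.775 = 1600.4 kg/h of H2SO4 enters T.
water entering = 2065×0.225 = 464.62 kg/h; overhead removed = 0.676×464.62 = 314.09 kg/h.
Concentrate = 2065 − 314.09 = 1750.9 kg/h.
Mass fraction = 1600.4/1750.9 = 0.914.

0.914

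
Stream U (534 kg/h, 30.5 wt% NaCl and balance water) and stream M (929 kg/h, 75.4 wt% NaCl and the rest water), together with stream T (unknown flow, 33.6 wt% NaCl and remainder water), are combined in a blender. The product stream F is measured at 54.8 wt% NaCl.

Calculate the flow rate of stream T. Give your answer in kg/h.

Let T be the unknown flow. Total out = 1463 + T.
NaCl balance: 863.34 + 0.336·T = 0.548·(1463 + T)
(0.336 − 0.548)·T = 0.548×1463 − 863.34 = -61.612
T = -61.612 / -0.212 = 290.62 kg/h

290.6 kg/h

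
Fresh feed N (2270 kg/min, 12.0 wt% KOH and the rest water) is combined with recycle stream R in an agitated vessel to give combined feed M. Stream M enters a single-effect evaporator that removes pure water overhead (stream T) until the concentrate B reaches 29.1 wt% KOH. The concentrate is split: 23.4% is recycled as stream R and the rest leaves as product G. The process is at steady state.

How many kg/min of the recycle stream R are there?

286 kg/min

Overall KOH balance (none leaves overhead): KOH in fresh feed = KOH in product, i.e. 2270×0.120 = (1−0.234)·B·0.291.
B = 272.4/(0.291×0.766) = 1222 kg/min.
Recycle R = 0.234×1222 = 285.96 kg/min.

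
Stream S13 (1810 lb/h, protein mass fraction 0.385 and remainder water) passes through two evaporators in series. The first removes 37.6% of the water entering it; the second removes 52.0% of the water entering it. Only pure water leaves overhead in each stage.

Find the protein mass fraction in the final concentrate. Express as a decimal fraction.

0.676

water in feed = 1810×0.615 = 1113.2 lb/h.
After stage 1: water left = (1−0.376)×1113.2 = 694.61; stream total = 1391.5 lb/h.
After stage 2: water left = (1−0.520)×694.61 = 333.41; final concentrate = 1030.3 lb/h.
protein fraction = 696.85/1030.3 = 0.676.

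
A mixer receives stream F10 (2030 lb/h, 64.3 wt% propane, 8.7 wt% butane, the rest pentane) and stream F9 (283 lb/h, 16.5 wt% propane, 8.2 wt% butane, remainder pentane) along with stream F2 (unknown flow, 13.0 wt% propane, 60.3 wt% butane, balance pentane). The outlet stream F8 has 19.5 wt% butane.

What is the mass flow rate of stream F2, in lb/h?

Let F2 be the unknown flow. Total out = 2313 + F2.
butane balance: 199.82 + 0.603·F2 = 0.195·(2313 + F2)
(0.603 − 0.195)·F2 = 0.195×2313 − 199.82 = 251.22
F2 = 251.22 / 0.408 = 615.73 lb/h

615.7 lb/h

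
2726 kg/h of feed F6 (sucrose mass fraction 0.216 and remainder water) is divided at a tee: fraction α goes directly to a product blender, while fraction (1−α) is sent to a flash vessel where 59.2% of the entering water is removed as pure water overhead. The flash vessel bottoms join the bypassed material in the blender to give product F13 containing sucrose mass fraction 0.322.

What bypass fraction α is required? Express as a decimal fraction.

All 2726×0.216 = 588.82 kg/h of sucrose reaches F13, so F13 = 588.82/0.322 = 1828.6 kg/h and vapour = 897.38 kg/h.
The evaporator receives (1−α)·2726 of feed at 0.784 water and removes 0.592 of that water:
0.592×0.784×(1−α)×2726 = 897.38
(1−α) = 897.38/1265.2 = 0.7093;  α = 0.2907.

0.291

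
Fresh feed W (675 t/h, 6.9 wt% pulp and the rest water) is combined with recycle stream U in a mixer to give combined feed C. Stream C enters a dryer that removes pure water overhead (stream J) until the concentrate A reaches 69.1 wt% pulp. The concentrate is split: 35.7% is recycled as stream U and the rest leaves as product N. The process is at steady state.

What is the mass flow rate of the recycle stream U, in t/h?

37.42 t/h

Overall pulp balance (none leaves overhead): pulp in fresh feed = pulp in product, i.e. 675×0.069 = (1−0.357)·A·0.691.
A = 46.575/(0.691×0.643) = 104.82 t/h.
Recycle U = 0.357×104.82 = 37.422 t/h.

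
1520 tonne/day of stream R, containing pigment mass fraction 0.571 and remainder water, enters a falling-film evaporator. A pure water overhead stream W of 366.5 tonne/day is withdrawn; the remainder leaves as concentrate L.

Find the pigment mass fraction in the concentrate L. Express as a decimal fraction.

0.752

pigment is not removed: 1520×0.571 = 867.92 tonne/day of pigment enters L.
Concentrate = 1520 − 366.5 = 1153.5 tonne/day.
Mass fraction = 867.92/1153.5 = 0.752.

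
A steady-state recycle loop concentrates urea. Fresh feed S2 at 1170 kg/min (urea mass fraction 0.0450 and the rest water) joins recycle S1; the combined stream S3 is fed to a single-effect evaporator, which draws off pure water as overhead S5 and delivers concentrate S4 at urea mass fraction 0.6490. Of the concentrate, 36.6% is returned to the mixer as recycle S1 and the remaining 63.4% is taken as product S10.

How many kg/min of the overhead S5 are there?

1089 kg/min

Overall urea balance (none leaves overhead): urea in fresh feed = urea in product, i.e. 1170×0.045 = (1−0.366)·S4·0.649.
S4 = 52.65/(0.649×0.634) = 127.96 kg/min.
Recycle S1 = 0.366×127.96 = 46.832 kg/min.
Combined feed S3 = 1170 + 46.832 = 1216.8 kg/min.
Overhead S5 = S3 − S4 = 1216.8 − 127.96 = 1088.9 kg/min.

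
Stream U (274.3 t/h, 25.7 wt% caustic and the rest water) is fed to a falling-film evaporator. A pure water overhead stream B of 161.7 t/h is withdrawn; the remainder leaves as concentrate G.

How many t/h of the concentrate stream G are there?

Concentrate = 274.3 − 161.7 = 112.6 t/h.

112.6 t/h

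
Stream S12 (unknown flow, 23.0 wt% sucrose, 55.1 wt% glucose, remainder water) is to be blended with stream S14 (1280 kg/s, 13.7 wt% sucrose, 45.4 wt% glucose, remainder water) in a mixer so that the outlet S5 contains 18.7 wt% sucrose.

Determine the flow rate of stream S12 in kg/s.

Let S12 be the unknown flow. Total out = 1280 + S12.
sucrose balance: 175.36 + 0.230·S12 = 0.187·(1280 + S12)
(0.230 − 0.187)·S12 = 0.187×1280 − 175.36 = 64
S12 = 64 / 0.043 = 1488.4 kg/s

1488 kg/s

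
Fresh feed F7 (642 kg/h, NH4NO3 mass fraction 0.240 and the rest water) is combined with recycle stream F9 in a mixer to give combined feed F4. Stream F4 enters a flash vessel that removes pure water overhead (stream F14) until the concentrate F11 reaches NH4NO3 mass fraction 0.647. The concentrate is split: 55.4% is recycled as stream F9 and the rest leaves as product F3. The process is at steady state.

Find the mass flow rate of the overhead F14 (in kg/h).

403.9 kg/h

Overall NH4NO3 balance (none leaves overhead): NH4NO3 in fresh feed = NH4NO3 in product, i.e. 642×0.240 = (1−0.554)·F11·0.647.
F11 = 154.08/(0.647×0.446) = 533.96 kg/h.
Recycle F9 = 0.554×533.96 = 295.81 kg/h.
Combined feed F4 = 642 + 295.81 = 937.81 kg/h.
Overhead F14 = F4 − F11 = 937.81 − 533.96 = 403.85 kg/h.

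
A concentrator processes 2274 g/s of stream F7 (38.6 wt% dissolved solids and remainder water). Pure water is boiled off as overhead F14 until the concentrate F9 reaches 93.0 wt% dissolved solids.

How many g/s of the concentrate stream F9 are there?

dissolved solids is conserved: 2274×0.386 = 877.76 g/s all reports to the concentrate.
Concentrate = 877.76/(target fraction) = 943.83 g/s.

943.8 g/s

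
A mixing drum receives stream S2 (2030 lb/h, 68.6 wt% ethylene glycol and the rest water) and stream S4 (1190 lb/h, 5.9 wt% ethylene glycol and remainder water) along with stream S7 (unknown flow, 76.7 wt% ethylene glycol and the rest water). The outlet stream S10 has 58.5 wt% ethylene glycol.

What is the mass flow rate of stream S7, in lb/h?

Let S7 be the unknown flow. Total out = 3220 + S7.
ethylene glycol balance: 1462.8 + 0.767·S7 = 0.585·(3220 + S7)
(0.767 − 0.585)·S7 = 0.585×3220 − 1462.8 = 420.91
S7 = 420.91 / 0.182 = 2312.7 lb/h

2313 lb/h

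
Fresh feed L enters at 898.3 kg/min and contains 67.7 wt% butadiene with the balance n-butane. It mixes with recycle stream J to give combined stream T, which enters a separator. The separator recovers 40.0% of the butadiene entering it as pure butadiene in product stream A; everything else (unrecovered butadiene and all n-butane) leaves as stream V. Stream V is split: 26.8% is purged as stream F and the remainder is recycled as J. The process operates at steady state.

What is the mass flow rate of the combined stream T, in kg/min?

2167 kg/min

n-butane enters only via L and leaves only via the purge: 898.3×0.323 = 0.268×(n-butane in V), and the separator passes all n-butane, so n-butane in T = n-butane in V = 1082.7 kg/min.
butadiene in T: m_A = 898.3×0.677 + (1−0.268)·(1−0.400)·m_A, so m_A = 608.15/0.5608 = 1084.4 kg/min.
T = 1084.4 + 1082.7 = 2167.1 kg/min.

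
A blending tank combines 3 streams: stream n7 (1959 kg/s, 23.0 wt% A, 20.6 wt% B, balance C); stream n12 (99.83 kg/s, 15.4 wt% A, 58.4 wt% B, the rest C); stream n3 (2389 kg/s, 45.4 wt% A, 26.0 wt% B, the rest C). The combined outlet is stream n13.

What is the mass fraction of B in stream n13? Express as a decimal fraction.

0.243

Total flow out = 1959 + 99.83 + 2389 = 4447.8 kg/s.
B in = 1959×0.206 + 99.83×0.584 + 2389×0.260 = 1083 kg/s.
B mass fraction in n13 = 1083/4447.8 = 0.243.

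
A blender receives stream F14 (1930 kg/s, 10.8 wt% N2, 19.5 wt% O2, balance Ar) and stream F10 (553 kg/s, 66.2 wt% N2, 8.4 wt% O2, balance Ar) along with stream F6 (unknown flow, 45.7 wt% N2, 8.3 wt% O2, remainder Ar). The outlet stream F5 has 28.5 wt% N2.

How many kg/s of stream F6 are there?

774 kg/s

Let F6 be the unknown flow. Total out = 2483 + F6.
N2 balance: 574.53 + 0.457·F6 = 0.285·(2483 + F6)
(0.457 − 0.285)·F6 = 0.285×2483 − 574.53 = 133.13
F6 = 133.13 / 0.172 = 774.01 kg/s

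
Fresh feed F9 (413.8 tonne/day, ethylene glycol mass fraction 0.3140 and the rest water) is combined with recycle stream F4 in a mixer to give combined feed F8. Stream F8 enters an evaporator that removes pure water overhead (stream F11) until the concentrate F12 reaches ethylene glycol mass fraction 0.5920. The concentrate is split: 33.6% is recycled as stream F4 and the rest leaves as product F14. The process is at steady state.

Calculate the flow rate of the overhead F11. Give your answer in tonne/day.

194.3 tonne/day

Overall ethylene glycol balance (none leaves overhead): ethylene glycol in fresh feed = ethylene glycol in product, i.e. 413.8×0.314 = (1−0.336)·F12·0.592.
F12 = 129.93/(0.592×0.664) = 330.54 tonne/day.
Recycle F4 = 0.336×330.54 = 111.06 tonne/day.
Combined feed F8 = 413.8 + 111.06 = 524.86 tonne/day.
Overhead F11 = F8 − F12 = 524.86 − 330.54 = 194.32 tonne/day.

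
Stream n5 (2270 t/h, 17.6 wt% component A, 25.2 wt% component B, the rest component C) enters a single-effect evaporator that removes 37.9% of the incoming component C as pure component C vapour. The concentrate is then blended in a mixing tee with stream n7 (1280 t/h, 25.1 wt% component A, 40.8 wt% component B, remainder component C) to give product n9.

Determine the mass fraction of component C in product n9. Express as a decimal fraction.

0.4064

Vapour removed = 0.379×0.572×2270 = 492.11 t/h; concentrate = 1777.9 t/h.
component C reaching the mixer = 806.33 (from concentrate) + 1280×0.341 = 1242.8 t/h.
Product flow = 1777.9 + 1280 = 3057.9 t/h; component C fraction = 0.4064.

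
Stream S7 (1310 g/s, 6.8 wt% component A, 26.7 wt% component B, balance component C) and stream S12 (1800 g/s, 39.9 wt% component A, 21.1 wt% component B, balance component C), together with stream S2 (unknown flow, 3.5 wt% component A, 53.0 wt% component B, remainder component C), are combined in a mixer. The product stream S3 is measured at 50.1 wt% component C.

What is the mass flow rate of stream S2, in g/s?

227.9 g/s

Let S2 be the unknown flow. Total out = 3110 + S2.
component C balance: 1573.2 + 0.435·S2 = 0.501·(3110 + S2)
(0.435 − 0.501)·S2 = 0.501×3110 − 1573.2 = -15.04
S2 = -15.04 / -0.066 = 227.88 g/s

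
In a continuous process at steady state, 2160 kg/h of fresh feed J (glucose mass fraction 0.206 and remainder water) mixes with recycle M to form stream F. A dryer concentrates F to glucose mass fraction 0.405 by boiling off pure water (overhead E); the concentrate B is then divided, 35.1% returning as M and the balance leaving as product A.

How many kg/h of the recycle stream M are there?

594.2 kg/h

Overall glucose balance (none leaves overhead): glucose in fresh feed = glucose in product, i.e. 2160×0.206 = (1−0.351)·B·0.405.
B = 444.96/(0.405×0.649) = 1692.9 kg/h.
Recycle M = 0.351×1692.9 = 594.19 kg/h.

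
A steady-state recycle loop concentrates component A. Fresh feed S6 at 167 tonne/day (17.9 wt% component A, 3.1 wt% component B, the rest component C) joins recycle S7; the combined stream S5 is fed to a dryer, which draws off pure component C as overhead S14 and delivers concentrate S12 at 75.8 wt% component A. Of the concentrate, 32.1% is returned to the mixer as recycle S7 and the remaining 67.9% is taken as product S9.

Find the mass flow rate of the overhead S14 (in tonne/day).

Overall component A balance (none leaves overhead): component A in fresh feed = component A in product, i.e. 167×0.179 = (1−0.321)·S12·0.758.
S12 = 29.893/(0.758×0.679) = 58.081 tonne/day.
Recycle S7 = 0.321×58.081 = 18.644 tonne/day.
Combined feed S5 = 167 + 18.644 = 185.64 tonne/day.
Overhead S14 = S5 − S12 = 185.64 − 58.081 = 127.56 tonne/day.

127.6 tonne/day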